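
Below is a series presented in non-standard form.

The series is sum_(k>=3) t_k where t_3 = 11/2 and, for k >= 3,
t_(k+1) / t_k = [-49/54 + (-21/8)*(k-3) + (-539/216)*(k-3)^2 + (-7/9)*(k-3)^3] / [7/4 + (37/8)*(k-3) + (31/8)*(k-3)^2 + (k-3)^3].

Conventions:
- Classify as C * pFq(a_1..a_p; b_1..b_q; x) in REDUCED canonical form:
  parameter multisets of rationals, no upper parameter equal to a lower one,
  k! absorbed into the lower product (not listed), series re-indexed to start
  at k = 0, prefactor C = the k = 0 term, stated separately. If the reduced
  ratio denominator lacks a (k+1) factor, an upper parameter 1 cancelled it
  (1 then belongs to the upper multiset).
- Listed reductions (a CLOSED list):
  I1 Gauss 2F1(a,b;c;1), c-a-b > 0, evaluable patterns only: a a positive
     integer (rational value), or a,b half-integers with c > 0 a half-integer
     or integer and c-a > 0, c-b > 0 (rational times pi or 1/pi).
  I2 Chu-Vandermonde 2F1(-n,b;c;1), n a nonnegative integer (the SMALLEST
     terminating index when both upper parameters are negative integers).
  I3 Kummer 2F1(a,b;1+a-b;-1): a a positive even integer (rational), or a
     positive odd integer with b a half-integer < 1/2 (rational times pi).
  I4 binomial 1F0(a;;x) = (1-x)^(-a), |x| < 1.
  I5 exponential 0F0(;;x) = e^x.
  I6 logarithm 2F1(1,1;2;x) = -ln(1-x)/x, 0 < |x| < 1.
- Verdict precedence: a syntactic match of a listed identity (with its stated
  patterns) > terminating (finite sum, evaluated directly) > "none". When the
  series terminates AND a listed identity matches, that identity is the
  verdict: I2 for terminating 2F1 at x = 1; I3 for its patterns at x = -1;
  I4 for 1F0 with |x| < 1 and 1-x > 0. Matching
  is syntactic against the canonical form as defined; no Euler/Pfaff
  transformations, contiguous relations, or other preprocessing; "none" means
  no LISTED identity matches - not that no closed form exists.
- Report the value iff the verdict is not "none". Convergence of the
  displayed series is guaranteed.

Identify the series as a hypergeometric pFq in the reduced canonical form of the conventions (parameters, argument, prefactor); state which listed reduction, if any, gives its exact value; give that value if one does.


With C = 11/2: the canonical form is 2F1(1, 4/3; 2; -7/9). Verdict: none - this 2F1 at x = -7/9 matches no listed pattern, and upper {1, 4/3} holds no stopper.

Key observation: t_0 = 11/2 here, and the parameter 7/8 appears in both the upper and lower lists and cancels.
Term ratio: r(k) = (-7/9) * (k+1) (k+4/3) / [(k+2) (k+1)] - rational in k, leading ratio (-7/9); with t_0 = 11/2, classification follows.


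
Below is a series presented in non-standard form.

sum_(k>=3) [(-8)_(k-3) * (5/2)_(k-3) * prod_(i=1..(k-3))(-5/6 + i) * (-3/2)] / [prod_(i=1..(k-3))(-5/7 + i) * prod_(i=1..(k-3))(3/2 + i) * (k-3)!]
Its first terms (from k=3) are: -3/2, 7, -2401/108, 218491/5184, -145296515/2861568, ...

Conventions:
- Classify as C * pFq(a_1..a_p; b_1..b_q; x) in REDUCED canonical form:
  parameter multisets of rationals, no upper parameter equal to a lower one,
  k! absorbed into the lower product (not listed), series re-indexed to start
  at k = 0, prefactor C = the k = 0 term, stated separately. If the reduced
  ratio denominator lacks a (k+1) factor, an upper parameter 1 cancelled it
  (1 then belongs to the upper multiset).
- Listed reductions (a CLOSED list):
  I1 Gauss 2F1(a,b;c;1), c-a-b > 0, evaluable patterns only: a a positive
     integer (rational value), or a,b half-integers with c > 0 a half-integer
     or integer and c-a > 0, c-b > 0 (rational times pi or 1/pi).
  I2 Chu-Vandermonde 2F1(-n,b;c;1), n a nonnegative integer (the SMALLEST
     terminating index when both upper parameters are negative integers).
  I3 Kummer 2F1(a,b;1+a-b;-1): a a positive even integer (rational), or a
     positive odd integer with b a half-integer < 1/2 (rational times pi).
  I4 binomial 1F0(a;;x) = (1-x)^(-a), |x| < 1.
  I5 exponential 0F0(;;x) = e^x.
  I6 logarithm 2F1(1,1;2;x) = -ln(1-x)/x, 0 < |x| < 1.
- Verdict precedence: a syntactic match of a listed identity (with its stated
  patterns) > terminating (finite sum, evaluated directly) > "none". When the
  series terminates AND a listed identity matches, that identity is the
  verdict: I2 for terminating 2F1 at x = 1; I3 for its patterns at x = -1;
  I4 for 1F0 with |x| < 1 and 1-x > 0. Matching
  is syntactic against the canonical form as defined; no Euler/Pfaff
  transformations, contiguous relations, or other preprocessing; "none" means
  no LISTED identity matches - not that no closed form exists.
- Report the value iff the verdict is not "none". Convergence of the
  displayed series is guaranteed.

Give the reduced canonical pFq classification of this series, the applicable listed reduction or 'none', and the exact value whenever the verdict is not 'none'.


Prefactor -3/2, argument 1: 2F1 with upper {-8, 1/6} over lower {2/7}. Verdict at x = 1: Vandermonde's identity (I2) matches (terminating 2F1 at x = 1 with n = 8, b = 1/6, c = 2/7). Exact value: -68095780010635/160652341149696.

Structural cue: x = 1 and the parameter 5/2 appears in both the upper and lower lists and cancels.
Step ratio: r(k) = 1 * (k-8) (k+1/6) / [(k+2/7) (k+1)] - rational; roots negated = parameters, x = 1, C = -3/2.


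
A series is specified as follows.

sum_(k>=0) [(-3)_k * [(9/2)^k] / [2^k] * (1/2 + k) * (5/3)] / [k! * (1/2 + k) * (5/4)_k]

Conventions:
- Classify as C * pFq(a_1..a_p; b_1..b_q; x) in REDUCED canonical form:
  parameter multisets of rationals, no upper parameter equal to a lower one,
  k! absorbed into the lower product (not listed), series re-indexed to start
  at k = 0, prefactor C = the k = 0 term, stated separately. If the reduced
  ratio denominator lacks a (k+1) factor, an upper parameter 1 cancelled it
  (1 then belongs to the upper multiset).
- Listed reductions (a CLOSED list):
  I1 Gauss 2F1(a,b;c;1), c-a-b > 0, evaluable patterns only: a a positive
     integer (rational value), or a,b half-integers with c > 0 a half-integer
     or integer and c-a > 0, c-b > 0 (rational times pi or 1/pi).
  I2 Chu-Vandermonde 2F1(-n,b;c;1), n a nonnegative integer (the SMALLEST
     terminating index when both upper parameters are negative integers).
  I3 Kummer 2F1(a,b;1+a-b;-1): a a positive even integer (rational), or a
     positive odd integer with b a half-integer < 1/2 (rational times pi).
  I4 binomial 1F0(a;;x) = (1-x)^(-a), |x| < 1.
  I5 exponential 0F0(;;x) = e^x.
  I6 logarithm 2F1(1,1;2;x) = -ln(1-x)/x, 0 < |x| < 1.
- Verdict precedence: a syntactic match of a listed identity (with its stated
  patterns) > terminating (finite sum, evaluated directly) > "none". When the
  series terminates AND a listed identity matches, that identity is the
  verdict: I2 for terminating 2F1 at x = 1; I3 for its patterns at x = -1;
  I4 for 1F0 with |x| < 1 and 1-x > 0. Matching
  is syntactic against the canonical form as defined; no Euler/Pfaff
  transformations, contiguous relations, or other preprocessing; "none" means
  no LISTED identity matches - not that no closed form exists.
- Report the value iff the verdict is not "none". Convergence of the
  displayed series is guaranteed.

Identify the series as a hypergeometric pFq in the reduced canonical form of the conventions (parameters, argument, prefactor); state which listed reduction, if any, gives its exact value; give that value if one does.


First insight: from the first term 5/3: striking the common factor k + 1/2 reduces the term (C = 5/3).
Adjacent-term ratio: r(k) = (9/4) * (k-3) / [(k+5/4) (k+1)] - rational; roots negated = parameters, x = (9/4), C = 5/3.

With C = 5/3: the canonical form is 1F1(-3; 5/4; 9/4). Verdict: terminating - upper -3 stops the sum at k = 3; the 4 terms are added exactly. Sum: -16/39.


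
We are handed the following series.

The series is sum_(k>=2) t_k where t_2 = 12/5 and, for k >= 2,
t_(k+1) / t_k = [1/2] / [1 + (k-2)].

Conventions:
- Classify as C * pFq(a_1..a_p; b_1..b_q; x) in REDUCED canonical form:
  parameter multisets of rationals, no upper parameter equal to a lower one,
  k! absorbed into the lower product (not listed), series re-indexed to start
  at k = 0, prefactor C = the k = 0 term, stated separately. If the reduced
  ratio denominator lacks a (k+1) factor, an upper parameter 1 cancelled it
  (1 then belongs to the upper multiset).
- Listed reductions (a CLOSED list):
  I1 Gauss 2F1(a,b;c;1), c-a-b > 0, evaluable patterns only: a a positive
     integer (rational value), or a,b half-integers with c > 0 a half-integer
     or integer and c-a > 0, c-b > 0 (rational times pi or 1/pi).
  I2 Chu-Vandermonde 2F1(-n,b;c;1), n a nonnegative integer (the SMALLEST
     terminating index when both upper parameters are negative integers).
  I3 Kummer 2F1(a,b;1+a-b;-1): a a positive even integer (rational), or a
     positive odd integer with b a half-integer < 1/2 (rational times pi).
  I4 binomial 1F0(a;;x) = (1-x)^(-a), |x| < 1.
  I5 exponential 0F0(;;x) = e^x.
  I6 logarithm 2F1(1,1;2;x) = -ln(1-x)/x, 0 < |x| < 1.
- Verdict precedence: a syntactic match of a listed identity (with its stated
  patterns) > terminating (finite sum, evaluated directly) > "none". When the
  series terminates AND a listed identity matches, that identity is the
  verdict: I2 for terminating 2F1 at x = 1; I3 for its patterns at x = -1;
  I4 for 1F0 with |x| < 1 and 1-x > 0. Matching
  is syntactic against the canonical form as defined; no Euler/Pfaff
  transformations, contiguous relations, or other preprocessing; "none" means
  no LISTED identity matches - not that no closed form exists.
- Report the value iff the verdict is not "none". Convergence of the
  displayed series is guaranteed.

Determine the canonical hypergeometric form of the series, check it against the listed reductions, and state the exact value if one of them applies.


The tell: t_0 being 12/5, factor the ratio over Q (C = 12/5): negated roots = parameters.
Adjacent-term ratio: r(k) = (1/2) * 1 / [(k+1)] - rational in k. x = (1/2); t_0 = 12/5; negate the roots.

Classification (C = 12/5): 0F0 with upper {-}, lower {-}, argument x = 1/2. Verdict: exponential (I5) matches (the 0F0 exponential series at x = 1/2). Value: (12/5) * e^(1/2).


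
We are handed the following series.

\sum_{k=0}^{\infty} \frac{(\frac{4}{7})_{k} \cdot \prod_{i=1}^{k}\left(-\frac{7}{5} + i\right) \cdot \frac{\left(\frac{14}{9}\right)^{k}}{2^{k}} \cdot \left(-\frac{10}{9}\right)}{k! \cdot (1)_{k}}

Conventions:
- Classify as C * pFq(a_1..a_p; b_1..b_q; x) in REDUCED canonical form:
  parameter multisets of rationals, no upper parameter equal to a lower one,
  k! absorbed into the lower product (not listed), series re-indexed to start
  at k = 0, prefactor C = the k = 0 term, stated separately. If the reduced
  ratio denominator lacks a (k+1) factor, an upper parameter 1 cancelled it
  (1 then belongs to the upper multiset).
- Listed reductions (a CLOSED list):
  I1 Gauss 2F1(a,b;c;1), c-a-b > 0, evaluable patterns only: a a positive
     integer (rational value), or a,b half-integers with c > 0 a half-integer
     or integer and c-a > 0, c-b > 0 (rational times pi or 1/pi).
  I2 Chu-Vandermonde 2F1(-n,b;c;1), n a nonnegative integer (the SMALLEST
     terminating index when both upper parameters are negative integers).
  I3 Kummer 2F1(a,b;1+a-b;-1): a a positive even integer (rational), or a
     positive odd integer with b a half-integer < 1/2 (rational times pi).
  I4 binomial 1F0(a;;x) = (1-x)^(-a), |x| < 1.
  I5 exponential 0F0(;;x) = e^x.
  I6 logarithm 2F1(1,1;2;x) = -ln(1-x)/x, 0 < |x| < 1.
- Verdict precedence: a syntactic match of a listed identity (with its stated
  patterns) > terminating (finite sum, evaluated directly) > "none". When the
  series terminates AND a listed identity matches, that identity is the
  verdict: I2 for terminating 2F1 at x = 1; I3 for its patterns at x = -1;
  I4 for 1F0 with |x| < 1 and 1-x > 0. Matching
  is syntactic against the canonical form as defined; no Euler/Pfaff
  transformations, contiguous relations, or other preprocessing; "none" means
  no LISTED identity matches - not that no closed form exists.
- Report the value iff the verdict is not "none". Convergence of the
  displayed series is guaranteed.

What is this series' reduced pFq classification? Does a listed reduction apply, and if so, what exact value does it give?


x = \frac{7}{9} here; the reduced form reads 2F1, upper {-\frac{2}{5}, \frac{4}{7}}, lower {1}, C = -\frac{10}{9}. Verdict: none. Every listed pattern misses the 2F1 form at \frac{7}{9}, upper {-\frac{2}{5}, \frac{4}{7}}.

Structural cue: from the first term -\frac{10}{9}: the running product (C = -10/9) telescopes to a rising factorial.
Step ratio: r(k) = \frac{7}{9} * (k-\frac{2}{5}) (k+\frac{4}{7}) / [(k+1) (k+1)] - rational; roots negated = parameters, x = \frac{7}{9}, C = -\frac{10}{9}.


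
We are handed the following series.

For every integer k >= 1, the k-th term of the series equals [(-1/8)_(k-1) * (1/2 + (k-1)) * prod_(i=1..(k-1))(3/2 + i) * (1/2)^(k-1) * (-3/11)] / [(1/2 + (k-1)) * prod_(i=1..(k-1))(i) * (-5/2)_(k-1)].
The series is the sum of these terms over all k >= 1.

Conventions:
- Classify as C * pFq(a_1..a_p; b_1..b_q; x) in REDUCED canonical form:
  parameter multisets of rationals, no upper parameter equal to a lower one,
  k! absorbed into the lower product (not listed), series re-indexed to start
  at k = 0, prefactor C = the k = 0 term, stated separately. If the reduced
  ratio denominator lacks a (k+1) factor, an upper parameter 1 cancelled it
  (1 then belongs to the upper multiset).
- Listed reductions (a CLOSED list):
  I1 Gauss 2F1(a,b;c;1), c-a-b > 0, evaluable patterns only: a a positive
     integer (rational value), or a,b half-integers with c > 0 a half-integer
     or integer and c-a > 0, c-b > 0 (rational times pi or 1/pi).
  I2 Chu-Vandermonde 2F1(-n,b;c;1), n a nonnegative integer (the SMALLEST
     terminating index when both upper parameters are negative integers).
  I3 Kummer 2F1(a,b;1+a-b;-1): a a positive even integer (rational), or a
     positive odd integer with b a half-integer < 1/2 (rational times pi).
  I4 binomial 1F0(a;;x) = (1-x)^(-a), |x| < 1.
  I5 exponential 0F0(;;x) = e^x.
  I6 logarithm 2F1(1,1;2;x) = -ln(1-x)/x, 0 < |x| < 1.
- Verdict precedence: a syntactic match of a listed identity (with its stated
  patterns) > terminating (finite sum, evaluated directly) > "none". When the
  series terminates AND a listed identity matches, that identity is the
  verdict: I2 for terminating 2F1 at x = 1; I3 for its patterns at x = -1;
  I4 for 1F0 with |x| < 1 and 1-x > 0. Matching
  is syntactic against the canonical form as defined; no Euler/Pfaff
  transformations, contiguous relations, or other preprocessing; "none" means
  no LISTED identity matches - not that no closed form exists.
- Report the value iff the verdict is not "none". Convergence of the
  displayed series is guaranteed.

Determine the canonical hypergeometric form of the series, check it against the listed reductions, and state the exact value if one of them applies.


Key step: from the first term -3/11: the running product (prefactor -3/11) telescopes to a rising factorial.
Adjacent-term ratio: r(k) = (1/2) * (k-1/8) (k+5/2) / [(k-5/2) (k+1)] - rational in k, leading ratio (1/2); with t_0 = -3/11, classification follows.

At argument 1/2: a 2F1 with upper {-1/8, 5/2}, lower {-5/2}, scaled by C = -3/11. Verdict: none. Every listed pattern misses the 2F1 form at 1/2, upper {-1/8, 5/2}.


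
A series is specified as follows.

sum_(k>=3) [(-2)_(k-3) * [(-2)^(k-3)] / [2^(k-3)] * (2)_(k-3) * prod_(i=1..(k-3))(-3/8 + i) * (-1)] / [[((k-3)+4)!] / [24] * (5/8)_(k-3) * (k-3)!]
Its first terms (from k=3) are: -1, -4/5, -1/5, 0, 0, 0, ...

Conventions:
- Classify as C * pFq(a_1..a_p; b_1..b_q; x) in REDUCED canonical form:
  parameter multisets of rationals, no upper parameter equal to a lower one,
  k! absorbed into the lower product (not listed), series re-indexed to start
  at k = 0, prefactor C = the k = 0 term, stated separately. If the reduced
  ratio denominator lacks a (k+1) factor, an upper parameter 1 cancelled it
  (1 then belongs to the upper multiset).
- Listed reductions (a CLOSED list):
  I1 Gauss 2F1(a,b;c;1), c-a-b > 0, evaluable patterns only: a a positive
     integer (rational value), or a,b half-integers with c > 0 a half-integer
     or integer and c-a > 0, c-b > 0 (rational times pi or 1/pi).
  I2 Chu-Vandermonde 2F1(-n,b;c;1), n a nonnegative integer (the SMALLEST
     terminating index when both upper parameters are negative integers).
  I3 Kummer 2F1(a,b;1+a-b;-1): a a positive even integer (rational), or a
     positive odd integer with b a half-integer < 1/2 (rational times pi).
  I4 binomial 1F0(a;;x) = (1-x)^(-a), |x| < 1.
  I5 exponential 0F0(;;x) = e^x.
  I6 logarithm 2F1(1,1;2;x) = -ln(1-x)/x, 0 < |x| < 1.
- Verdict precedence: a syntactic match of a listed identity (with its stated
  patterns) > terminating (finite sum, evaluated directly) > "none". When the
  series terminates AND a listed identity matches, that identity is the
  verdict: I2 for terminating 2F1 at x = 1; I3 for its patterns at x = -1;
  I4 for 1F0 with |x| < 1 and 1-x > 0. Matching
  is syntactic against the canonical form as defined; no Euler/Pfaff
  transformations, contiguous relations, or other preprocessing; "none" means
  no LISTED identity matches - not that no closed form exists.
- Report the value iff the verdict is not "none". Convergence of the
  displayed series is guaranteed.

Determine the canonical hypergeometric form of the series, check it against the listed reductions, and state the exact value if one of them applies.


This is -1 * 2F1(-2, 2; 5; -1) in reduced canonical form. Verdict: the Kummer evaluation I3 fires (x = -1; c = 5 equals 1+a-b for upper {-2, 2}: listed pattern). Value: -2.

Key observation: x = (-1) and the denominator's factorial ratio (C = -1, x = -1) is a lower Pochhammer.
Step ratio: r(k) = (-1) * (k-2) (k+2) / [(k+5) (k+1)] - poly over poly, x = (-1) from leading terms; C = -1 at k = 0.


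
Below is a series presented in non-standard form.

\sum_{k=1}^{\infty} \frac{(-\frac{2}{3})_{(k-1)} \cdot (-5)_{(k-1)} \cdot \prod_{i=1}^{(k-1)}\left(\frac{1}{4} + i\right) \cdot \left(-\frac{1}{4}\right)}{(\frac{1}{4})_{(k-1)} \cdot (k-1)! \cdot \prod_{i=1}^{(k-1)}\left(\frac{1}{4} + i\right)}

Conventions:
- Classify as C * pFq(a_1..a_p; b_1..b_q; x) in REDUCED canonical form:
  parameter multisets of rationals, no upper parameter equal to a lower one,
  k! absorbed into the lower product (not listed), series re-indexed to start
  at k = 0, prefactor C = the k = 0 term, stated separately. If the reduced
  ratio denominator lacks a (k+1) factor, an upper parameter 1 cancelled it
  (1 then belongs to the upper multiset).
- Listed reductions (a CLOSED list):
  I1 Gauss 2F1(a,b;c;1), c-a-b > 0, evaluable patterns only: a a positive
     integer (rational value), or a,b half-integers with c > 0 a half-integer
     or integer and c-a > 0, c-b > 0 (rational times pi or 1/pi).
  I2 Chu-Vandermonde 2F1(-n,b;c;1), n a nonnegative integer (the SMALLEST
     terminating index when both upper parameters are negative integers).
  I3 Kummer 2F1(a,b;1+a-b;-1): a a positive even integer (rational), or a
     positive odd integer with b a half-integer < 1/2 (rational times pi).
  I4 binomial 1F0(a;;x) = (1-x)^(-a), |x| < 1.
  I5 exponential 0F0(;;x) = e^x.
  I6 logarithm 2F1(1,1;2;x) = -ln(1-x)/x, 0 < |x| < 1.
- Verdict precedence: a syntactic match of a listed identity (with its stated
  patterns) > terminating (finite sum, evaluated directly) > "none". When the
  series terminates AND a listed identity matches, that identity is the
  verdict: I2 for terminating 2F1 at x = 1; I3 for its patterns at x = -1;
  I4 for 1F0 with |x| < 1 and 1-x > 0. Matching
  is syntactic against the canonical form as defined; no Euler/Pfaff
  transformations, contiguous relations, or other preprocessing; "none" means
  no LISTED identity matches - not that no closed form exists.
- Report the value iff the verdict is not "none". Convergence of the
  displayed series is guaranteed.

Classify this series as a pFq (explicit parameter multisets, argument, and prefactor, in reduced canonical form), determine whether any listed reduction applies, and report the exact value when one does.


The series (x = 1) is 2F1: upper {-5, -\frac{2}{3}}, lower {\frac{1}{4}}, prefactor -\frac{1}{4}. Verdict: Chu-Vandermonde (I2) fires (terminating 2F1 at x = 1 with n = 5, b = -2/3, c = \frac{1}{4}). Value: -\frac{4910983}{1933308}.

The tell: from the first term -\frac{1}{4}: the running product (prefactor -1/4) telescopes to a rising factorial.
Consecutive-term ratio: r(k) = 1 * (k-5) (k-\frac{2}{3}) / [(k+\frac{1}{4}) (k+1)] - rational; roots negated = parameters, x = 1, C = -\frac{1}{4}.


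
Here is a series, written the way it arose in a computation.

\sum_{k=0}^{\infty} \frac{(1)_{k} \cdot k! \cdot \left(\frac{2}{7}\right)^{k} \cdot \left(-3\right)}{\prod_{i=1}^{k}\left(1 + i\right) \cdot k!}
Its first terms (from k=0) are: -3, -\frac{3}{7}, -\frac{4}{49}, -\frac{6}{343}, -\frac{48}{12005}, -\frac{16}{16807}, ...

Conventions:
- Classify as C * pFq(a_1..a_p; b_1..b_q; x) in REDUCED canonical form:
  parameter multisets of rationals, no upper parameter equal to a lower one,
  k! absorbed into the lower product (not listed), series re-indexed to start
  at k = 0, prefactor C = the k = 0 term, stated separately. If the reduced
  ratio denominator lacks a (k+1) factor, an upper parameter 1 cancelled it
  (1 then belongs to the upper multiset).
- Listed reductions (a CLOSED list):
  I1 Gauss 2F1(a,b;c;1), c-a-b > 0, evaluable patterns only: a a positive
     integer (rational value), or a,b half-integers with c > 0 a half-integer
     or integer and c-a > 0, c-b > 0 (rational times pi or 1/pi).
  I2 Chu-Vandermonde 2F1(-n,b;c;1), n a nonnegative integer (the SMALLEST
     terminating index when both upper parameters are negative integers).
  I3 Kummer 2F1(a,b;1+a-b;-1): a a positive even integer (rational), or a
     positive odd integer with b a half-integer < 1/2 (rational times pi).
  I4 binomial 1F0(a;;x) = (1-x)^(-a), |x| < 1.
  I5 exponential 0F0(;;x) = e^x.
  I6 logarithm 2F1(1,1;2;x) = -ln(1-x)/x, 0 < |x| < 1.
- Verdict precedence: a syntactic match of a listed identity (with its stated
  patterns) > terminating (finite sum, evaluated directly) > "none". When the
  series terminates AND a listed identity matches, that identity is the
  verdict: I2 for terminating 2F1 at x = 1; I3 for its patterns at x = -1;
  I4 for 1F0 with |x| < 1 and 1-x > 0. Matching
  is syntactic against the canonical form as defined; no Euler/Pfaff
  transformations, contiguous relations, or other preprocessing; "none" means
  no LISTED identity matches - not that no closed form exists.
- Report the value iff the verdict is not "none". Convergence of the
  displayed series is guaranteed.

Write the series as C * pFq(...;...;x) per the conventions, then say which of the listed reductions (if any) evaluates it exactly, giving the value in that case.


At argument \frac{2}{7}: a 2F1 with upper {1, 1}, lower {2}, scaled by C = -3. Verdict: the I6 logarithm reduction applies (the logarithm: parameters (1,1;2), x = \frac{2}{7}). Hence: \frac{21}{2} \cdot \ln\left(\frac{5}{7}\right).

Structural cue: with t_0 = -3, the factorial ratio (prefactor -3) (k+a-1)!/(a-1)! is a rising factorial (a)_k.
Term ratio: r(k) = \frac{2}{7} * (k+1) (k+1) / [(k+2) (k+1)] - rational; roots negated = parameters, x = \frac{2}{7}, C = -3.


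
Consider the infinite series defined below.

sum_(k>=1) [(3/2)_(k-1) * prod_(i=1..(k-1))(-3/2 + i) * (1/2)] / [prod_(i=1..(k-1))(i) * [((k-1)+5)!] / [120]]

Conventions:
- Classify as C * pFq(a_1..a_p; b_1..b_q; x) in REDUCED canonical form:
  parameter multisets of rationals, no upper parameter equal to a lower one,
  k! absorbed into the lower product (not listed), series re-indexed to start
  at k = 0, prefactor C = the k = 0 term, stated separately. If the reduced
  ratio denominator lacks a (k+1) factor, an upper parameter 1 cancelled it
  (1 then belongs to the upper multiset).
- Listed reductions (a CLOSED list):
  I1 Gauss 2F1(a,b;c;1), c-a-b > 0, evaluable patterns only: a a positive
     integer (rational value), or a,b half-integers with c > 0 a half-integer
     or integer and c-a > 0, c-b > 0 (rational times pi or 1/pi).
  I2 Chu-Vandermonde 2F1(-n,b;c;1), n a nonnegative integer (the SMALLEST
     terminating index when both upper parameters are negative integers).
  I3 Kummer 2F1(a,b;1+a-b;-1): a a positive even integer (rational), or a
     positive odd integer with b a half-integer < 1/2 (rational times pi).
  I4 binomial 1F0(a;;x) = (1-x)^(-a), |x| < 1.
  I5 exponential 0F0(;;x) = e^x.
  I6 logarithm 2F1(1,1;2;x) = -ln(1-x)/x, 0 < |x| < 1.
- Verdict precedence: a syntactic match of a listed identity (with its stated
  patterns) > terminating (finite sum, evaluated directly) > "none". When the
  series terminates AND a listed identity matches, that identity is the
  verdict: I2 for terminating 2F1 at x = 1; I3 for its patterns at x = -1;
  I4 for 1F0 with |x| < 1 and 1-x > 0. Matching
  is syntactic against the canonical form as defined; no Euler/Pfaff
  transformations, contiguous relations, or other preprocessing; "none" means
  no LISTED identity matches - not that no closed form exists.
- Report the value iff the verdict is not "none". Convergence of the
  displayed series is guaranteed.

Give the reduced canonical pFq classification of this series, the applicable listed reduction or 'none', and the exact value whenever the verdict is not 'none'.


At argument 1: a 2F1 with upper {-1/2, 3/2}, lower {6}, scaled by C = 1/2. Verdict: the half-integer Gauss pattern (I1) fires (x = 1; upper {-1/2, 3/2} half-integers, c = 6 in the evaluable pattern). Hence: (32768/24255) / pi.

Key step: x = 1 and the denominator's factorial ratio (C = 1/2) is a lower Pochhammer.
Step ratio: r(k) = 1 * (k-1/2) (k+3/2) / [(k+6) (k+1)] - rational; roots negated = parameters, x = 1, C = 1/2.


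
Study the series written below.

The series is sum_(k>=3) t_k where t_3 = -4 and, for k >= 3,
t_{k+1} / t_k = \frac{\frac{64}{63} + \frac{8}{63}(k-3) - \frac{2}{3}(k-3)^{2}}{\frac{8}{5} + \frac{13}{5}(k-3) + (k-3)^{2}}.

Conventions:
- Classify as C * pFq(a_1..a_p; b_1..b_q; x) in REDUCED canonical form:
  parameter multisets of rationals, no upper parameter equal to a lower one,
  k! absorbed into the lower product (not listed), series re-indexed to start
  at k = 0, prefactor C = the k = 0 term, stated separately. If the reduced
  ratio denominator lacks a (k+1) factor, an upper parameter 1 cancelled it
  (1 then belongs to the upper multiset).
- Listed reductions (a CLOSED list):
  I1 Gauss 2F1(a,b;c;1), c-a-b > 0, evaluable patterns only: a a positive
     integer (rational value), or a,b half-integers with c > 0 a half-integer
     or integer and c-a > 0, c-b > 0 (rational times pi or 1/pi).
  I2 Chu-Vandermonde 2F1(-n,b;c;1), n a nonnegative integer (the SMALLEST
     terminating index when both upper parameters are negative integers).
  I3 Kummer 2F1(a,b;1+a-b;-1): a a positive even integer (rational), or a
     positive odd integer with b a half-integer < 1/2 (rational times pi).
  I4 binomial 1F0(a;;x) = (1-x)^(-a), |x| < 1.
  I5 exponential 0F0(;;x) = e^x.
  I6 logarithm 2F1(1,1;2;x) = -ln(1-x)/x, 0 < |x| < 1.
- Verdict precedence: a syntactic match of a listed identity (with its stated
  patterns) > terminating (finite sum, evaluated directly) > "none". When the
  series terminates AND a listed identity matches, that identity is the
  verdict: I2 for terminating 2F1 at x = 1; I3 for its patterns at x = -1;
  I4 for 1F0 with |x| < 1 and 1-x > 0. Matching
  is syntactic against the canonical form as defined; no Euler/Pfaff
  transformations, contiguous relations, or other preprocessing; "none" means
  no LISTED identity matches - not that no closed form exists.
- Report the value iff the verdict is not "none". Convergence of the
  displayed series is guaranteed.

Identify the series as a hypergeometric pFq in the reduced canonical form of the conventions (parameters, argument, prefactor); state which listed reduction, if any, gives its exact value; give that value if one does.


With C = -4: the canonical form is 2F1(-\frac{4}{3}, \frac{8}{7}; \frac{8}{5}; -\frac{2}{3}). Verdict: none - this 2F1 at x = -\frac{2}{3} matches no listed pattern, and upper {-\frac{4}{3}, \frac{8}{7}} holds no stopper.

Key observation: t_0 = -4 here, and factor the ratio over Q (prefactor -4): negated roots = parameters.
Step ratio: r(k) = -\frac{2}{3} * (k-\frac{4}{3}) (k+\frac{8}{7}) / [(k+\frac{8}{5}) (k+1)] - poly over poly, x = -\frac{2}{3} from leading terms; C = -4 at k = 0.


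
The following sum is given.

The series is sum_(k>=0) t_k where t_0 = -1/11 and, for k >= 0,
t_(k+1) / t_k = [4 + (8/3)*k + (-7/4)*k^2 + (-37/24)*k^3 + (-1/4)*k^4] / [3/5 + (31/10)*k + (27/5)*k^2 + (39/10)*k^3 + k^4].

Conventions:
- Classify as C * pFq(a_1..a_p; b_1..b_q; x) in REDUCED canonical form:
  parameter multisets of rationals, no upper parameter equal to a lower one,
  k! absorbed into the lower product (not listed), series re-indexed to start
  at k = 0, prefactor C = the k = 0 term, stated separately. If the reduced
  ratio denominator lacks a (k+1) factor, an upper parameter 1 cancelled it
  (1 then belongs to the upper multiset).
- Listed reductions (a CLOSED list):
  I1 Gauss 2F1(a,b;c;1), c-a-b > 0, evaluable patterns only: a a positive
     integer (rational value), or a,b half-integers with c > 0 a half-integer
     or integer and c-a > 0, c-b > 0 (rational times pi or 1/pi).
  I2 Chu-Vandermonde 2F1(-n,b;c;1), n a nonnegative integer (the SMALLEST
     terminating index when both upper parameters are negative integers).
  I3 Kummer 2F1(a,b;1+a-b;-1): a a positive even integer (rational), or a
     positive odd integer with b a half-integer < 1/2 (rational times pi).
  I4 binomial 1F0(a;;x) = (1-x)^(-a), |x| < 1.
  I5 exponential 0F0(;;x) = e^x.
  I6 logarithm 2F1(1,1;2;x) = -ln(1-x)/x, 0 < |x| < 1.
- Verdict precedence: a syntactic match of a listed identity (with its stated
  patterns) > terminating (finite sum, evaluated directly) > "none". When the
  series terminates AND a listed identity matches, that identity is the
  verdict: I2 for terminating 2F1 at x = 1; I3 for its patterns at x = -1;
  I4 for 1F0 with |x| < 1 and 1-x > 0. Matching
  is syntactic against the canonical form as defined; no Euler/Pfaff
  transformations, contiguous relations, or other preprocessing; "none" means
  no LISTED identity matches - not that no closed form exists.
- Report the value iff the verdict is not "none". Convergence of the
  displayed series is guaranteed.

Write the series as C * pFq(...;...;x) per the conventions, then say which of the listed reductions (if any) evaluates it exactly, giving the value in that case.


Reduced: x = -1/4, 3F2, upper = {-4/3, 2, 4}, lower = {2/5, 1}, C = -1/11. Verdict: none. Every listed pattern misses the 3F2 form at -1/4, upper {-4/3, 2, 4}.

Key observation: from the first term -1/11: roots of the ratio polynomials (C = -1/11, x = -1/4) are the negated parameters.
Ratio: r(k) = (-1/4) * (k-4/3) (k+2) (k+4) / [(k+2/5) (k+1) (k+1)] ; factor over Q: parameters, x = (-1/4), and C = -1/11.


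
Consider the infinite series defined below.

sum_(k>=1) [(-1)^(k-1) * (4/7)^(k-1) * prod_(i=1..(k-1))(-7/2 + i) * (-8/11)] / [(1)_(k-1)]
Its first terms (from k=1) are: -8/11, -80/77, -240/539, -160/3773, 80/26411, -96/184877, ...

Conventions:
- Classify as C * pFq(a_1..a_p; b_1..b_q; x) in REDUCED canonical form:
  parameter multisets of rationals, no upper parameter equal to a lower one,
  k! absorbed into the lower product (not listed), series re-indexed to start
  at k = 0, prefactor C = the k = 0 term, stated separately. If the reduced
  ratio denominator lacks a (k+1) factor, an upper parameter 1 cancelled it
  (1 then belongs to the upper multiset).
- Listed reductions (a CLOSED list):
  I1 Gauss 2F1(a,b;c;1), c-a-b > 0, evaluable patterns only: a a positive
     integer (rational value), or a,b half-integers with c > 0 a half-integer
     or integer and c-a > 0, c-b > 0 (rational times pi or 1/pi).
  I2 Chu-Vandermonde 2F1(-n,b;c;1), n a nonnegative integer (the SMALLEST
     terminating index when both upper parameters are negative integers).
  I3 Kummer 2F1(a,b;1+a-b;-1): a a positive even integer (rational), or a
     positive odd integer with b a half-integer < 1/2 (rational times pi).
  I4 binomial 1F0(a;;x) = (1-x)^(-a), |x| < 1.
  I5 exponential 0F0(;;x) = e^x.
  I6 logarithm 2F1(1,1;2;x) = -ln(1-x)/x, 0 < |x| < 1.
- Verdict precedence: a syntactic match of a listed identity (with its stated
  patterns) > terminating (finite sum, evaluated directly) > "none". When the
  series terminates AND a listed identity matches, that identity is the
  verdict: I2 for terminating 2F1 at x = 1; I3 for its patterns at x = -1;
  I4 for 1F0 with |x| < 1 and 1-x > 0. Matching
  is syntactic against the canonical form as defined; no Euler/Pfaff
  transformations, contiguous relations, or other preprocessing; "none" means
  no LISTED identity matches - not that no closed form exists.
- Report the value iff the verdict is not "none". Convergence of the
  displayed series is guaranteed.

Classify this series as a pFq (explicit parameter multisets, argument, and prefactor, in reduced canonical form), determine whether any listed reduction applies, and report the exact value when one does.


With C = -8/11: the canonical form is 1F0(-5/2; -; -4/7). Verdict: binomial (I4) applies (the 1F0 binomial series: exponent 5/2, x = -4/7). Value: (-8/11) * (11/7)^(5/2).

Key observation: from the first term -8/11: the running product (prefactor -8/11) telescopes to a rising factorial.
Consecutive-term ratio: r(k) = (-4/7) * (k-5/2) / [(k+1)] - rational; roots negated = parameters, x = (-4/7), C = -8/11.


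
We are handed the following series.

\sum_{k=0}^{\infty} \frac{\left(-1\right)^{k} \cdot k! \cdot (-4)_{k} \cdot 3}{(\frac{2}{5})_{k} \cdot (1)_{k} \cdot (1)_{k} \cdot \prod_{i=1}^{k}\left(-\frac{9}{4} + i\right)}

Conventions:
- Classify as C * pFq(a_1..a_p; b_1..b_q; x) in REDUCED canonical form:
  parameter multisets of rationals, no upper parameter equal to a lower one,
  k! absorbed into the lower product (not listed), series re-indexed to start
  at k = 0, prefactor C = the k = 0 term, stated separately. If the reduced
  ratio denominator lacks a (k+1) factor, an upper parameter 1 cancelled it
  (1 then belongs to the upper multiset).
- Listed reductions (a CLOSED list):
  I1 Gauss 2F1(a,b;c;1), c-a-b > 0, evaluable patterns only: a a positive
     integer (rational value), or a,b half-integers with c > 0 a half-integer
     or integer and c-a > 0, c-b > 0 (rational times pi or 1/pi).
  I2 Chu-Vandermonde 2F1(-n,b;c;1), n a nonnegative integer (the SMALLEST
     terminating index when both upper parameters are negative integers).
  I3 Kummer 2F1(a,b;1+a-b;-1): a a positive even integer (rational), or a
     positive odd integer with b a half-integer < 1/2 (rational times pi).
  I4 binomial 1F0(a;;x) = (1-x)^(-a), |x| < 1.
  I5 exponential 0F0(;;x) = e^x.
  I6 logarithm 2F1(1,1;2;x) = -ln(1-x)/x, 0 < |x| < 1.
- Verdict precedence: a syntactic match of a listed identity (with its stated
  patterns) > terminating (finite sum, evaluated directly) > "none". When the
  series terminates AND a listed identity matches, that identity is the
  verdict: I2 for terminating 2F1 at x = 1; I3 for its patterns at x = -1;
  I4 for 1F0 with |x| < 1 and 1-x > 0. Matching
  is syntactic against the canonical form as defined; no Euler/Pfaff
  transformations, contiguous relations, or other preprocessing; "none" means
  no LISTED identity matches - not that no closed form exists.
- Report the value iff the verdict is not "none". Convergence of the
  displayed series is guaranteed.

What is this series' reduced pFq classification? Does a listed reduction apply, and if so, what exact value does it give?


x = -1 here; the reduced form reads 1F2, upper {-4}, lower {-\frac{5}{4}, \frac{2}{5}}, C = 3. Verdict: terminating - no listed pattern fits, but -4 in the upper list cuts the series at k = 4; direct evaluation. Sum: \frac{303761}{2499}.

First insight: t_0 being 3, (1)_k (prefactor 3) is k! itself.
Consecutive-term ratio: r(k) = -1 * (k-4) / [(k-\frac{5}{4}) (k+\frac{2}{5}) (k+1)] - rational; roots negated = parameters, x = -1, C = 3.


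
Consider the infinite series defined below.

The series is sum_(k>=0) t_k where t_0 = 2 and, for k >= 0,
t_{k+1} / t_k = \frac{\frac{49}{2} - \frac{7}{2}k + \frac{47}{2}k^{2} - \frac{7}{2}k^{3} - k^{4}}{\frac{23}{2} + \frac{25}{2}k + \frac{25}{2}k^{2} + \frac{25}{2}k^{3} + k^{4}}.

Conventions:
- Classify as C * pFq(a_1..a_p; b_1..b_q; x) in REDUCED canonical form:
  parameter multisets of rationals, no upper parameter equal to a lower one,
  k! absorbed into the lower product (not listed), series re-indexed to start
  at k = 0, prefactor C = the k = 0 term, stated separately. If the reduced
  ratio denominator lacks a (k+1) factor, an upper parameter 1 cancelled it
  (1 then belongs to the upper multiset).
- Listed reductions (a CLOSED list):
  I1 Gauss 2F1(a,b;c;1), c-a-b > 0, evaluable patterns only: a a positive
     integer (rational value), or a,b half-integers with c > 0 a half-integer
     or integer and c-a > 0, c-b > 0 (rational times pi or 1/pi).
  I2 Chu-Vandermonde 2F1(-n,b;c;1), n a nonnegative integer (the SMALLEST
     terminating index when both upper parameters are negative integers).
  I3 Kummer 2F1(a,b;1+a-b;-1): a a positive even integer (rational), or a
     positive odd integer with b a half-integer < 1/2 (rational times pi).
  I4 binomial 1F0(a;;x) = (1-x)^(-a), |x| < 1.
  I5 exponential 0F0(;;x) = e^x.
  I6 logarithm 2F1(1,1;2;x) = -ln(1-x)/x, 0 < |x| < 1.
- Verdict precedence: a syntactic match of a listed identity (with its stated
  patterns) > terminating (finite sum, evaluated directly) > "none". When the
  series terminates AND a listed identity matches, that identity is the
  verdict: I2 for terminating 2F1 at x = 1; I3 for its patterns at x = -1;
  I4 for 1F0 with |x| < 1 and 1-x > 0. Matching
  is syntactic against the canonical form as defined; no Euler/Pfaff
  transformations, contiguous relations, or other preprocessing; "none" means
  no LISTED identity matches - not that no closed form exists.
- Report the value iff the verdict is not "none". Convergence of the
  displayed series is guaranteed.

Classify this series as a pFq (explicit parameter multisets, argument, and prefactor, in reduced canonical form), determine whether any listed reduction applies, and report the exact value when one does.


x = -1 here; the reduced form reads 2F1, upper {-\frac{7}{2}, 7}, lower {\frac{23}{2}}, C = 2. Verdict at x = -1: the Kummer evaluation I3 matches (x = -1; c = \frac{23}{2} equals 1+a-b for upper {-\frac{7}{2}, 7}: listed pattern). Its exact value is \frac{14549535}{4194304} \cdot \pi.

First insight: t_0 = 2 here, and the expanded ratio factors over Q; C = 2, roots give parameters.
Ratio: r(k) = -1 * (k-\frac{7}{2}) (k+7) / [(k+\frac{23}{2}) (k+1)] - rational in k. x = -1; t_0 = 2; negate the roots.


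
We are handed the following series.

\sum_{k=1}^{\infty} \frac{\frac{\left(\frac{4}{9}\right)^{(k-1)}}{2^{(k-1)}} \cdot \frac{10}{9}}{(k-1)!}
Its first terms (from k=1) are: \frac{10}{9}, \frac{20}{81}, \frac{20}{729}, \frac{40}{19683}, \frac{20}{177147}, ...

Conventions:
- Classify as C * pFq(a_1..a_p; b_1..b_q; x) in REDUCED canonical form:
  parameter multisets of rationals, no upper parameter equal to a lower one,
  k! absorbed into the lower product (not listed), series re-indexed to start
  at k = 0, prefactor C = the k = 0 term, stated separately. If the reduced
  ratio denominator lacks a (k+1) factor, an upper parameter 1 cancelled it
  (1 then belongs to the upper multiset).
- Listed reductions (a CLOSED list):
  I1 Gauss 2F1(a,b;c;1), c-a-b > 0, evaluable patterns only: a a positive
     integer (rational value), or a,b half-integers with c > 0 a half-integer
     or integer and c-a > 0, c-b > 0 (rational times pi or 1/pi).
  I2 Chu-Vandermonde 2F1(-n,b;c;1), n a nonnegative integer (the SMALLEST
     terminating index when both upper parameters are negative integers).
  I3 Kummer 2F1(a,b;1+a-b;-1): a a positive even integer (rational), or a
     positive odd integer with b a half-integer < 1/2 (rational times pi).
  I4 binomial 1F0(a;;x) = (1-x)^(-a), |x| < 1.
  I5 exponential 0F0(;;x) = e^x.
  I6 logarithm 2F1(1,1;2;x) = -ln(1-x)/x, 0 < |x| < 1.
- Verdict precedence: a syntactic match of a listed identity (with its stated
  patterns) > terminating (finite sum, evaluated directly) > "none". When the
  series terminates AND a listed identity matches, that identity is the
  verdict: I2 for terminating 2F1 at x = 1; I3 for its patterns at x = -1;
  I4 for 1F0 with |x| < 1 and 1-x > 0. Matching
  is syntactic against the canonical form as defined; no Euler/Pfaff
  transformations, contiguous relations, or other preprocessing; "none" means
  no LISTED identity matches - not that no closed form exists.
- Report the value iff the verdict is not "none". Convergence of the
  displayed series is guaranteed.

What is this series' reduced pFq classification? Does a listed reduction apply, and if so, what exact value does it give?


At argument \frac{2}{9}: a 0F0 with upper {-}, lower {-}, scaled by C = \frac{10}{9}. Verdict at x = \frac{2}{9}: the exponential series (I5) matches (the 0F0 exponential series at x = \frac{2}{9}). Exact value: \frac{10}{9} \cdot e^{\frac{2}{9}}.

First insight: t_0 being \frac{10}{9}, the two k-th powers (prefactor 10/9) combine into one argument.
Consecutive-term ratio: r(k) = \frac{2}{9} * 1 / [(k+1)] ; factor over Q: parameters, x = \frac{2}{9}, and C = \frac{10}{9}.
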